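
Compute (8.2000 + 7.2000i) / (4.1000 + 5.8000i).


Conjugate of z2 = 4.1000 - 5.8000i
Numerator: (8.2000 + 7.2000i)(4.1000 - 5.8000i) = 75.3800 - 18.0400i
Denominator: 4.1^2 + 5.8^2 = 50.45
Result = (75.3800 - 18.0400i)/50.45

1.4942 - 0.3576i


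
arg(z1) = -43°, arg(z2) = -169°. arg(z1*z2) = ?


arg(z1*z2) = -43° - 169° = -212°
Normalized to (-180°, 180°]: 148°

148°


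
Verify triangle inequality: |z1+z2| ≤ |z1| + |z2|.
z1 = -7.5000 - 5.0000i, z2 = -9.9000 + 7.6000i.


|z1| = sqrt((-7.5)^2 + (-5)^2) = sqrt(81.25) = 9.0139
|z2| = sqrt((-9.9)^2 + 7.6^2) = sqrt(155.77) = 12.4808
z1+z2 = -17.4000 + 2.6000i
|z1+z2| = sqrt(309.52) = 17.5932
|z1|+|z2| = 9.0139 + 12.4808 = 21.4947

|z1+z2| = 17.5932 ≤ |z1|+|z2| = 21.4947 (verified)


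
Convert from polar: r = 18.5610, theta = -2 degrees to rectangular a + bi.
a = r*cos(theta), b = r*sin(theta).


a = 18.5610*cos(-2°) = 18.5610*0.99939 = 18.5497
b = 18.5610*sin(-2°) = 18.5610*(-0.0349) = -0.6478

18.5497 - 0.6478i


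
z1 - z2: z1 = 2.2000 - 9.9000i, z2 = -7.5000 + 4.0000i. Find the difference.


Real: 2.2 + 7.5 = 9.7
Imag: -9.9 - 4 = -13.9

9.7000 - 13.9000i


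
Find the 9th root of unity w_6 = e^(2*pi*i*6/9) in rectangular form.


Angle = 360*6/9 = 240°
a = cos(240°) = -0.5000
b = sin(240°) = -0.8660

-0.5000 - 0.8660i


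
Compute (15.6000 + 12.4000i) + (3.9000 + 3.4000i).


Real: 15.6 + 3.9 = 19.5
Imag: 12.4 + 3.4 = 15.8

19.5000 + 15.8000i


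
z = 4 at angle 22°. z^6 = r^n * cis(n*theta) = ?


r^6 = 4^6 = 4096
n*theta = 6*22° = 132° = 132° (mod 360)
a = 4096*cos(132°) = -2740.7590
b = 4096*sin(132°) = 3043.9212

4096 cis(132°) = -2740.7590 + 3043.9212i


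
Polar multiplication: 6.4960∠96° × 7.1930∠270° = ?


r = 6.4960 * 7.1930 = 46.7257
theta = 96° + 270° = 366° = 6° (mod 360)

46.7257 cis(6°)


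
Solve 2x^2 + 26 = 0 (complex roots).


disc = 0^2 - 4*2*26 = 0 - 208 = -208
sqrt(|disc|) = sqrt(208) = 14.4222
Real part = 0/(2*2) = 0
Imag part = 14.4222/(2*2) = 3.6056

0 ± 3.6056i


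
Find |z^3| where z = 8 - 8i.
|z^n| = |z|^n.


|z| = sqrt(64+64) = sqrt(128) = 11.3137
|z^3| = |z|^3 = (sqrt(128))^3 = 128*sqrt(128)

|z^3| = 128*sqrt(128) ≈ 1448.1547


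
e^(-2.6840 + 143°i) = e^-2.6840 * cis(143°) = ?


e^-2.6840 = 0.0683
cos(143°) = -0.7986
sin(143°) = 0.6018
Real = 0.0683*(-0.7986) = -0.0545
Imag = 0.0683*0.6018 = 0.0411

-0.0545 + 0.0411i


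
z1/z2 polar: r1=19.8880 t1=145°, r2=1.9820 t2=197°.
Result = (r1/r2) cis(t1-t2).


r = 19.8880 / 1.9820 = 10.0343
theta = 145° - 197° = -52° = 308° (mod 360)

10.0343 cis(308°)


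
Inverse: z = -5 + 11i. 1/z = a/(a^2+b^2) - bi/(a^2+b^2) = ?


|z|^2 = 25+121 = 146
1/z = (-5 - 11i)/146

1/z = -0.0342 - 0.0753i


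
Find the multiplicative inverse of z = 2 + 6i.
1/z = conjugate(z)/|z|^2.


|z|^2 = 4+36 = 40
1/z = (2 - 6i)/40

1/z = 0.0500 - 0.1500i


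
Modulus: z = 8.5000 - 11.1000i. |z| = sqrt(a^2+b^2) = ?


|z| = sqrt(8.5^2 + (-11.1)^2) = sqrt(72.25 + 123.21) = sqrt(195.46) = 13.9807

|z| = 13.9807


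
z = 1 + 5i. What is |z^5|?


|z| = sqrt(1+25) = sqrt(26) = 5.0990
|z^5| = |z|^5 = (sqrt(26))^5 = 26^2 * sqrt(26) = 676*sqrt(26)

|z^5| = 676*sqrt(26) ≈ 3446.9372


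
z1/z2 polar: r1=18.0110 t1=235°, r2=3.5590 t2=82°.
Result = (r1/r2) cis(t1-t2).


r = 18.0110 / 3.5590 = 5.0607
theta = 235° - 82° = 153° = 153° (mod 360)

5.0607 cis(153°)


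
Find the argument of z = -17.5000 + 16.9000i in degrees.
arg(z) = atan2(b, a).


Re = -17.5, Im = 16.9
arg = atan2(16.9, -17.5) = 135.9992 degrees

arg(z) = 135.9992 degrees


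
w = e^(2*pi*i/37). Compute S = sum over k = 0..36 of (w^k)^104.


The roots are w_k = w^k with w = e^(2*pi*i/37), and (w^k)^104 = (w^104)^k.
So S = 1 + u + u^2 + ... + u^(36) with u = w^104.
104 = 2*37 + 30, so 104 is not a multiple of 37: u = (w^37)^2 * w^30 = w^30 ≠ 1 (w is a primitive 37th root), while u^37 = (w^37)^104 = 1.
Geometric series: S = (1 - u^37)/(1 - u) = (1 - 1)/(1 - u) = 0

S = 0


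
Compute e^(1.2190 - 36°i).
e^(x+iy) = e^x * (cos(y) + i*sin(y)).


e^1.2190 = 3.3838
cos(-36°) = 0.80902
sin(-36°) = -0.587785
Real = 3.3838*0.80902 = 2.7376
Imag = 3.3838*(-0.587785) = -1.9889

2.7376 - 1.9889i


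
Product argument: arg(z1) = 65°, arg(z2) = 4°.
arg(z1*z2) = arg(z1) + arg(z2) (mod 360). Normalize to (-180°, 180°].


arg(z1*z2) = 65° + 4° = 69°
Normalized to (-180°, 180°]: 69°

69°


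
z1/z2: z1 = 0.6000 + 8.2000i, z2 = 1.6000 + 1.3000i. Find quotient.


Conjugate of z2 = 1.6000 - 1.3000i
Numerator: (0.6000 + 8.2000i)(1.6000 - 1.3000i) = 11.6200 + 12.3400i
Denominator: 1.6^2 + 1.3^2 = 4.25
Result = (11.6200 + 12.3400i)/4.25

2.7341 + 2.9035i


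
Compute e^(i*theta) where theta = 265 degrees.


cos(265°) = -0.0872
sin(265°) = -0.9962

e^(i*265°) = -0.0872 - 0.9962i


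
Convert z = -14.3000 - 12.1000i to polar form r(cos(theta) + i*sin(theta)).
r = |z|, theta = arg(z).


r = sqrt(204.49+146.41) = sqrt(350.9) = 18.7323
theta = atan2(-12.1, -14.3) = -139.7636 degrees

r = 18.7323, theta = -139.7636 degrees


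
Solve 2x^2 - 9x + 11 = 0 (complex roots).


disc = (-9)^2 - 4*2*11 = 81 - 88 = -7
sqrt(|disc|) = sqrt(7) = 2.6458
Real part = 9/(2*2) = 2.2500
Imag part = 2.6458/(2*2) = 0.6614

2.2500 ± 0.6614i


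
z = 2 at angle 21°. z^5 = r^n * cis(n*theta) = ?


r^5 = 2^5 = 32
n*theta = 5*21° = 105° = 105° (mod 360)
a = 32*cos(105°) = -8.2822
b = 32*sin(105°) = 30.9096

32 cis(105°) = -8.2822 + 30.9096i


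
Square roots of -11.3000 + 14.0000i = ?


|z| = sqrt(127.69+196) = 17.9914
sqrt((|z|+a)/2) = sqrt((17.9914+(-11.3))/2) = sqrt(3.3457) = 1.8291
sqrt((|z|-a)/2) = sqrt((17.9914-(-11.3))/2) = sqrt(14.6457) = 3.8270

±(1.8291 + 3.8270i) i.e. 1.8291 + 3.8270i and -1.8291 - 3.8270i


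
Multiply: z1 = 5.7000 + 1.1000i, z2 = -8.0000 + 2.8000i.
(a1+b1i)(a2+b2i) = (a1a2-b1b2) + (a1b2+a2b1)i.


Real = 5.7*(-8) - 1.1*2.8 = -45.6 - 3.08 = -48.68
Imag = 5.7*2.8 - (8)*1.1 = 15.96 - (8.8) = 7.16

-48.6800 + 7.1600i


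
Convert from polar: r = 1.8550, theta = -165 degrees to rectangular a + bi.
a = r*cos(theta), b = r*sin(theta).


a = 1.8550*cos(-165°) = 1.8550*(-0.96593) = -1.7918
b = 1.8550*sin(-165°) = 1.8550*(-0.2588) = -0.4801

-1.7918 - 0.4801i


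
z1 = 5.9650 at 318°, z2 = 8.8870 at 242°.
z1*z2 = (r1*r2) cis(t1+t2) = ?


r = 5.9650 * 8.8870 = 53.0110
theta = 318° + 242° = 560° = 200° (mod 360)

53.0110 cis(200°)


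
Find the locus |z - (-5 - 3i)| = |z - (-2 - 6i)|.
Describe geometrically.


Equal distances means the locus is the perpendicular bisector of z1 and z2.
Midpoint = ((-5+(-2))/2, (-3+(-6))/2) = (-3.5000, -4.5000)

Perpendicular bisector through (-3.5000, -4.5000)


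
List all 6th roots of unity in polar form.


The 6th roots of unity are cis(360k/6°) for k=0..5
Angle step = 360/6 = 60°
Primitive root: cis(60°)
Primitive root = 0.5000 + 0.8660i

6 roots at angles: 0°, 60°, 120°, 180°, 240°, 300°


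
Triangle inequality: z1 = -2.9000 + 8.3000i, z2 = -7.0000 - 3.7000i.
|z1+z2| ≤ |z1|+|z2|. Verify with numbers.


|z1| = sqrt((-2.9)^2 + 8.3^2) = sqrt(77.3) = 8.7920
|z2| = sqrt((-7)^2 + (-3.7)^2) = sqrt(62.69) = 7.9177
z1+z2 = -9.9000 + 4.6000i
|z1+z2| = sqrt(119.17) = 10.9165
|z1|+|z2| = 8.7920 + 7.9177 = 16.7097

|z1+z2| = 10.9165 ≤ |z1|+|z2| = 16.7097 (verified)


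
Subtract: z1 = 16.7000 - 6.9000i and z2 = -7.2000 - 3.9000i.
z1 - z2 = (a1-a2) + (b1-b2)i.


Real: 16.7 + 7.2 = 23.9
Imag: -6.9 + 3.9 = -3

23.9000 - 3.0000i


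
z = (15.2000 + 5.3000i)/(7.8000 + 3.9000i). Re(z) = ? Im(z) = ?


Multiply by conjugate: (15.2000 + 5.3000i)(7.8000 - 3.9000i) / (7.8^2 + 3.9^2)
Numerator real = 15.2*7.8 + 5.3*3.9 = 139.23
Numerator imag = 5.3*7.8 - 15.2*3.9 = -17.94
Denominator = 76.05
Re(z) = 139.23/76.05 = 1.8308
Im(z) = -17.94/76.05 = -0.2359

Re(z) = 1.8308, Im(z) = -0.2359


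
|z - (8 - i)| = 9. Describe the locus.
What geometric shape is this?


|z - z0| = r is a circle with center z0 and radius r.
Center = (8, -1), radius = 9

Circle with center (8, -1) and radius 9


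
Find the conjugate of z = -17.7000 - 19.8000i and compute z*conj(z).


z_bar = -17.7000 + 19.8000i
z*z_bar = (-17.7)^2 + (-19.8)^2 = 313.29 + 392.04 = 705.33

z_bar = -17.7000 + 19.8000i, z*z_bar = 705.33


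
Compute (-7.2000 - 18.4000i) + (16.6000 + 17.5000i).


Real: -7.2 + 16.6 = 9.4
Imag: -18.4 + 17.5 = -0.9

9.4000 - 0.9000i


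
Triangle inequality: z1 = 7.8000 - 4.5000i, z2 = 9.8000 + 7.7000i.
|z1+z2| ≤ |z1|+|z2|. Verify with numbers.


|z1| = sqrt(7.8^2 + (-4.5)^2) = sqrt(81.09) = 9.0050
|z2| = sqrt(9.8^2 + 7.7^2) = sqrt(155.33) = 12.4631
z1+z2 = 17.6000 + 3.2000i
|z1+z2| = sqrt(320) = 17.8885
|z1|+|z2| = 9.0050 + 12.4631 = 21.4681

|z1+z2| = 17.8885 ≤ |z1|+|z2| = 21.4681 (verified)


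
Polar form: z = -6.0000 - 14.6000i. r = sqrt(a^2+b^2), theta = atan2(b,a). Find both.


r = sqrt(36+213.16) = sqrt(249.16) = 15.7848
theta = atan2(-14.6, -6) = -112.3406 degrees

r = 15.7848, theta = -112.3406 degrees


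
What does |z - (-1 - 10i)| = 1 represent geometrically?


|z - z0| = r is a circle with center z0 and radius r.
Center = (-1, -10), radius = 1

Circle with center (-1, -10) and radius 1


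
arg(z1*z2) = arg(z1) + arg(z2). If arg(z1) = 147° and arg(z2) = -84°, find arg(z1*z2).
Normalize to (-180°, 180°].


arg(z1*z2) = 147° - 84° = 63°
Normalized to (-180°, 180°]: 63°

63°


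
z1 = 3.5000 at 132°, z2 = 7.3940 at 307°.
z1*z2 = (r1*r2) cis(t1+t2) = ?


r = 3.5000 * 7.3940 = 25.8790
theta = 132° + 307° = 439° = 79° (mod 360)

25.8790 cis(79°)


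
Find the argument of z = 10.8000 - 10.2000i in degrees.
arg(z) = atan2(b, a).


Re = 10.8, Im = -10.2
arg = atan2(-10.2, 10.8) = -43.3634 degrees

arg(z) = -43.3634 degrees


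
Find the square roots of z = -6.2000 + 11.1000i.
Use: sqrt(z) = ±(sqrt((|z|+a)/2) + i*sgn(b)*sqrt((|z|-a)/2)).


|z| = sqrt(38.44+123.21) = 12.7142
sqrt((|z|+a)/2) = sqrt((12.7142+(-6.2))/2) = sqrt(3.2571) = 1.8047
sqrt((|z|-a)/2) = sqrt((12.7142-(-6.2))/2) = sqrt(9.4571) = 3.0752

±(1.8047 + 3.0752i) i.e. 1.8047 + 3.0752i and -1.8047 - 3.0752i


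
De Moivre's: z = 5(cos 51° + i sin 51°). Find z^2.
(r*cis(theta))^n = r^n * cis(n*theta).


r^2 = 5^2 = 25
n*theta = 2*51° = 102° = 102° (mod 360)
a = 25*cos(102°) = -5.1978
b = 25*sin(102°) = 24.4537

25 cis(102°) = -5.1978 + 24.4537i


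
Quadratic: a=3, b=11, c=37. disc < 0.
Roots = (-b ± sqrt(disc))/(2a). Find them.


disc = 11^2 - 4*3*37 = 121 - 444 = -323
sqrt(|disc|) = sqrt(323) = 17.9722
Real part = -11/(2*3) = -1.8333
Imag part = 17.9722/(2*3) = 2.9954

-1.8333 ± 2.9954i


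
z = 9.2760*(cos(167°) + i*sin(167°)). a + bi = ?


a = 9.2760*cos(167°) = 9.2760*(-0.97437) = -9.0383
b = 9.2760*sin(167°) = 9.2760*0.22495 = 2.0866

-9.0383 + 2.0866i


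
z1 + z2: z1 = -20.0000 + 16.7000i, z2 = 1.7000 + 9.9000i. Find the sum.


Real: -20 + 1.7 = -18.3
Imag: 16.7 + 9.9 = 26.6

-18.3000 + 26.6000i


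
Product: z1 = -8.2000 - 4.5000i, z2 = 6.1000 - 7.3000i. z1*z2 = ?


Real = -8.2*6.1 - (-4.5)*(-7.3) = -50.02 - 32.85 = -82.87
Imag = -8.2*(-7.3) + 6.1*(-4.5) = 59.86 - (27.45) = 32.41

-82.8700 + 32.4100i


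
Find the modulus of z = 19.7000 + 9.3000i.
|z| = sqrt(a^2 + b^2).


|z| = sqrt(19.7^2 + 9.3^2) = sqrt(388.09 + 86.49) = sqrt(474.58) = 21.7849

|z| = 21.7849


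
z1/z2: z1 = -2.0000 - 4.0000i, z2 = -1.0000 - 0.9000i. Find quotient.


Conjugate of z2 = -1.0000 + 0.9000i
Numerator: (-2.0000 - 4.0000i)(-1.0000 + 0.9000i) = 5.6000 + 2.2000i
Denominator: (-1)^2 + (-0.9)^2 = 1.81
Result = (5.6000 + 2.2000i)/1.81

3.0939 + 1.2155i


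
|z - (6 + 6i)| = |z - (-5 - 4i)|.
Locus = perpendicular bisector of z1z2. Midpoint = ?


Equal distances means the locus is the perpendicular bisector of z1 and z2.
Midpoint = ((6+(-5))/2, (6+(-4))/2) = (0.5000, 1.0000)

Perpendicular bisector through (0.5000, 1.0000)


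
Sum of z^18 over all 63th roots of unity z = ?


The roots are w_k = w^k with w = e^(2*pi*i/63), and (w^k)^18 = (w^18)^k.
So S = 1 + u + u^2 + ... + u^(62) with u = w^18.
18 = 0*63 + 18, so 18 is not a multiple of 63: u = w^18 ≠ 1 (w is a primitive 63th root), while u^63 = (w^63)^18 = 1.
Geometric series: S = (1 - u^63)/(1 - u) = (1 - 1)/(1 - u) = 0

S = 0


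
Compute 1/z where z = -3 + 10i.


|z|^2 = 9+100 = 109
1/z = (-3 - 10i)/109

1/z = -0.0275 - 0.0917i


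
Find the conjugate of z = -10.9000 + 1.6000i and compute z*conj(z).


z_bar = -10.9000 - 1.6000i
z*z_bar = (-10.9)^2 + 1.6^2 = 118.81 + 2.56 = 121.37

z_bar = -10.9000 - 1.6000i, z*z_bar = 121.37


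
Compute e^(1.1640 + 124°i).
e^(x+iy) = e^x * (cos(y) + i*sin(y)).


e^1.1640 = 3.2027
cos(124°) = -0.5592
sin(124°) = 0.82904
Real = 3.2027*(-0.5592) = -1.7909
Imag = 3.2027*0.82904 = 2.6552

-1.7909 + 2.6552i


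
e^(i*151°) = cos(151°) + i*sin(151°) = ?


cos(151°) = -0.8746
sin(151°) = 0.4848

e^(i*151°) = -0.8746 + 0.4848i


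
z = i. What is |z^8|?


|z| = sqrt(0+1) = sqrt(1) = 1
|z^8| = |z|^8 = 1^8 = 1

|z^8| = 1


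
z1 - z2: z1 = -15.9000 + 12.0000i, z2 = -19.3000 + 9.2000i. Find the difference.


Real: -15.9 + 19.3 = 3.4
Imag: 12 - 9.2 = 2.8

3.4000 + 2.8000i


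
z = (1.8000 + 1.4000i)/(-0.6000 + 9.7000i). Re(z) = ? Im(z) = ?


Multiply by conjugate: (1.8000 + 1.4000i)(-0.6000 - 9.7000i) / ((-0.6)^2 + 9.7^2)
Numerator real = 1.8*(-0.6) + 1.4*9.7 = 12.5
Numerator imag = 1.4*(-0.6) - 1.8*9.7 = -18.3
Denominator = 94.45
Re(z) = 12.5/94.45 = 0.1323
Im(z) = -18.3/94.45 = -0.1938

Re(z) = 0.1323, Im(z) = -0.1938


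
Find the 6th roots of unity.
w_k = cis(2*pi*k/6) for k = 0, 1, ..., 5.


The 6th roots of unity are cis(360k/6°) for k=0..5
Angle step = 360/6 = 60°
Primitive root: cis(60°)
Primitive root = 0.5000 + 0.8660i

6 roots at angles: 0°, 60°, 120°, 180°, 240°, 300°


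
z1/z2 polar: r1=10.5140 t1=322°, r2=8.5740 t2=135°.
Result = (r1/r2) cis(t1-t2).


r = 10.5140 / 8.5740 = 1.2263
theta = 322° - 135° = 187° = 187° (mod 360)

1.2263 cis(187°)


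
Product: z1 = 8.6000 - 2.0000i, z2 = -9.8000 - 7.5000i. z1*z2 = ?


Real = 8.6*(-9.8) - (-2)*(-7.5) = -84.28 - 15 = -99.28
Imag = 8.6*(-7.5) - (9.8)*(-2) = -64.5 + 19.6 = -44.9

-99.2800 - 44.9000i


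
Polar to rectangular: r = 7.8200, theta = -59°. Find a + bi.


a = 7.8200*cos(-59°) = 7.8200*0.51504 = 4.0276
b = 7.8200*sin(-59°) = 7.8200*(-0.857167) = -6.7030

4.0276 - 6.7030i


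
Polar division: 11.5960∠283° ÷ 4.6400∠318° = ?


r = 11.5960 / 4.6400 = 2.4991
theta = 283° - 318° = -35° = 325° (mod 360)

2.4991 cis(325°)


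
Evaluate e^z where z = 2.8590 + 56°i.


e^2.8590 = 17.4441
cos(56°) = 0.55919
sin(56°) = 0.829038
Real = 17.4441*0.55919 = 9.7546
Imag = 17.4441*0.829038 = 14.4618

9.7546 + 14.4618i


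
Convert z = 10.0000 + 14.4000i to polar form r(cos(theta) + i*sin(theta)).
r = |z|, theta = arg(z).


r = sqrt(100+207.36) = sqrt(307.36) = 17.5317
theta = atan2(14.4, 10) = 55.2222 degrees

r = 17.5317, theta = 55.2222 degrees


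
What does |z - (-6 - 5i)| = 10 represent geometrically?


|z - z0| = r is a circle with center z0 and radius r.
Center = (-6, -5), radius = 10

Circle with center (-6, -5) and radius 10


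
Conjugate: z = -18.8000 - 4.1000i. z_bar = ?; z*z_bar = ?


z_bar = -18.8000 + 4.1000i
z*z_bar = (-18.8)^2 + (-4.1)^2 = 353.44 + 16.81 = 370.25

z_bar = -18.8000 + 4.1000i, z*z_bar = 370.25


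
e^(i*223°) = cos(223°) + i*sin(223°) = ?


cos(223°) = -0.7314
sin(223°) = -0.6820

e^(i*223°) = -0.7314 - 0.6820i


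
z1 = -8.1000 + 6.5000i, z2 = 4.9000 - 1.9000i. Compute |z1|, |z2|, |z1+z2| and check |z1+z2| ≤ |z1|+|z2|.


|z1| = sqrt((-8.1)^2 + 6.5^2) = sqrt(107.86) = 10.3856
|z2| = sqrt(4.9^2 + (-1.9)^2) = sqrt(27.62) = 5.2555
z1+z2 = -3.2000 + 4.6000i
|z1+z2| = sqrt(31.4) = 5.6036
|z1|+|z2| = 10.3856 + 5.2555 = 15.6411

|z1+z2| = 5.6036 ≤ |z1|+|z2| = 15.6411 (verified)


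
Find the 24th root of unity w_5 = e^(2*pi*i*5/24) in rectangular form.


Angle = 360*5/24 = 75°
a = cos(75°) = 0.2588
b = sin(75°) = 0.9659

0.2588 + 0.9659i


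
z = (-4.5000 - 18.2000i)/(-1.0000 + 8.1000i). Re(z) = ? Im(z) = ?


Multiply by conjugate: (-4.5000 - 18.2000i)(-1.0000 - 8.1000i) / ((-1)^2 + 8.1^2)
Numerator real = -4.5*(-1) - (18.2)*8.1 = -142.92
Numerator imag = -18.2*(-1) - (-4.5)*8.1 = 54.65
Denominator = 66.61
Re(z) = -142.92/66.61 = -2.1456
Im(z) = 54.65/66.61 = 0.8204

Re(z) = -2.1456, Im(z) = 0.8204


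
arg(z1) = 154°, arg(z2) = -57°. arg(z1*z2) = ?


arg(z1*z2) = 154° - 57° = 97°
Normalized to (-180°, 180°]: 97°

97°


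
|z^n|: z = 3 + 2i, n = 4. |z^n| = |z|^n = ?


|z| = sqrt(9+4) = sqrt(13) = 3.6056
|z^4| = |z|^4 = (sqrt(13))^4 = 13^2 = 169

|z^4| = 169


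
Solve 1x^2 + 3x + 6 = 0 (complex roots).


disc = 3^2 - 4*1*6 = 9 - 24 = -15
sqrt(|disc|) = sqrt(15) = 3.8730
Real part = -3/(2*1) = -1.5000
Imag part = 3.8730/(2*1) = 1.9365

-1.5000 ± 1.9365i


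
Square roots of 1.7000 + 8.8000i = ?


|z| = sqrt(2.89+77.44) = 8.9627
sqrt((|z|+a)/2) = sqrt((8.9627+1.7)/2) = sqrt(5.3314) = 2.3090
sqrt((|z|-a)/2) = sqrt((8.9627-1.7)/2) = sqrt(3.6314) = 1.9056

±(2.3090 + 1.9056i) i.e. 2.3090 + 1.9056i and -2.3090 - 1.9056i


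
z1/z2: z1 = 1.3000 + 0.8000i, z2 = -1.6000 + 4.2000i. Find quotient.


Conjugate of z2 = -1.6000 - 4.2000i
Numerator: (1.3000 + 0.8000i)(-1.6000 - 4.2000i) = 1.2800 - 6.7400i
Denominator: (-1.6)^2 + 4.2^2 = 20.2
Result = (1.2800 - 6.7400i)/20.2

0.0634 - 0.3337i


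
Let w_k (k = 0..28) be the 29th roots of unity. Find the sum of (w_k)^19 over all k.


The roots are w_k = w^k with w = e^(2*pi*i/29), and (w^k)^19 = (w^19)^k.
So S = 1 + u + u^2 + ... + u^(28) with u = w^19.
19 = 0*29 + 19, so 19 is not a multiple of 29: u = w^19 ≠ 1 (w is a primitive 29th root), while u^29 = (w^29)^19 = 1.
Geometric series: S = (1 - u^29)/(1 - u) = (1 - 1)/(1 - u) = 0

S = 0


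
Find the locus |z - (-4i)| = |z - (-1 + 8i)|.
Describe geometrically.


Equal distances means the locus is the perpendicular bisector of z1 and z2.
Midpoint = ((0+(-1))/2, (-4+8)/2) = (-0.5000, 2.0000)

Perpendicular bisector through (-0.5000, 2.0000)


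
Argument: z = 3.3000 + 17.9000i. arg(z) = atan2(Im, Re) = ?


Re = 3.3, Im = 17.9
arg = atan2(17.9, 3.3) = 79.5544 degrees

arg(z) = 79.5544 degrees


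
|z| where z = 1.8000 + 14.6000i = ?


|z| = sqrt(1.8^2 + 14.6^2) = sqrt(3.24 + 213.16) = sqrt(216.4) = 14.7105

|z| = 14.7105


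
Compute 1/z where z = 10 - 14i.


|z|^2 = 100+196 = 296
1/z = (10 + 14i)/296

1/z = 0.0338 + 0.0473i


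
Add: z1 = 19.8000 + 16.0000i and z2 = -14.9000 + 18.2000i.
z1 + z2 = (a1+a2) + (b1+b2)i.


Real: 19.8 - 14.9 = 4.9
Imag: 16 + 18.2 = 34.2

4.9000 + 34.2000i


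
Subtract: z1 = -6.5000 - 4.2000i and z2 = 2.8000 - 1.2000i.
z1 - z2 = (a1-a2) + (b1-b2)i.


Real: -6.5 - 2.8 = -9.3
Imag: -4.2 + 1.2 = -3

-9.3000 - 3.0000i


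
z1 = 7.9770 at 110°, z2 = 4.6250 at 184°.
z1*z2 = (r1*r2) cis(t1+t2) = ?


r = 7.9770 * 4.6250 = 36.8936
theta = 110° + 184° = 294° = 294° (mod 360)

36.8936 cis(294°)


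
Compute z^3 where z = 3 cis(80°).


r^3 = 3^3 = 27
n*theta = 3*80° = 240° = 240° (mod 360)
a = 27*cos(240°) = -13.5000
b = 27*sin(240°) = -23.3827

27 cis(240°) = -13.5000 - 23.3827i


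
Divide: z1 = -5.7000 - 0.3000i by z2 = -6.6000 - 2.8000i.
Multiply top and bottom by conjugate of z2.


Conjugate of z2 = -6.6000 + 2.8000i
Numerator: (-5.7000 - 0.3000i)(-6.6000 + 2.8000i) = 38.4600 - 13.9800i
Denominator: (-6.6)^2 + (-2.8)^2 = 51.4
Result = (38.4600 - 13.9800i)/51.4

0.7482 - 0.2720i


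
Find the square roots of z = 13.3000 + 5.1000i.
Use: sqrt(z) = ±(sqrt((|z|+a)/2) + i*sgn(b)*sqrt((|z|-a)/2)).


|z| = sqrt(176.89+26.01) = 14.2443
sqrt((|z|+a)/2) = sqrt((14.2443+13.3)/2) = sqrt(13.7721) = 3.7111
sqrt((|z|-a)/2) = sqrt((14.2443-13.3)/2) = sqrt(0.4721) = 0.6871

±(3.7111 + 0.6871i) i.e. 3.7111 + 0.6871i and -3.7111 - 0.6871i


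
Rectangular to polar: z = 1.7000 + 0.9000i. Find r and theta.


r = sqrt(2.89+0.81) = sqrt(3.7) = 1.9235
theta = atan2(0.9, 1.7) = 27.8973 degrees

r = 1.9235, theta = 27.8973 degrees


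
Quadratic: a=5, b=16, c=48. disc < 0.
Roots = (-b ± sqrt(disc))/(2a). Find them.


disc = 16^2 - 4*5*48 = 256 - 960 = -704
sqrt(|disc|) = sqrt(704) = 26.5330
Real part = -16/(2*5) = -1.6000
Imag part = 26.5330/(2*5) = 2.6533

-1.6000 ± 2.6533i


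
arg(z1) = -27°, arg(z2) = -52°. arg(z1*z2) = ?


arg(z1*z2) = -27° - 52° = -79°
Normalized to (-180°, 180°]: -79°

-79°


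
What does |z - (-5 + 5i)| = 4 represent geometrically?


|z - z0| = r is a circle with center z0 and radius r.
Center = (-5, 5), radius = 4

Circle with center (-5, 5) and radius 4


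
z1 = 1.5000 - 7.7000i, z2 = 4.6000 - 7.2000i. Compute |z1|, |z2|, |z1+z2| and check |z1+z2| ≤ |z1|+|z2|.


|z1| = sqrt(1.5^2 + (-7.7)^2) = sqrt(61.54) = 7.8447
|z2| = sqrt(4.6^2 + (-7.2)^2) = sqrt(73) = 8.5440
z1+z2 = 6.1000 - 14.9000i
|z1+z2| = sqrt(259.22) = 16.1003
|z1|+|z2| = 7.8447 + 8.5440 = 16.3887

|z1+z2| = 16.1003 ≤ |z1|+|z2| = 16.3887 (verified)


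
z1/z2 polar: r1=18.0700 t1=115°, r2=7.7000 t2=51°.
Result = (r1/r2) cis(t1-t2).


r = 18.0700 / 7.7000 = 2.3468
theta = 115° - 51° = 64° = 64° (mod 360)

2.3468 cis(64°)


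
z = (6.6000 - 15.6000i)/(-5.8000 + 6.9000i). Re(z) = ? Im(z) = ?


Multiply by conjugate: (6.6000 - 15.6000i)(-5.8000 - 6.9000i) / ((-5.8)^2 + 6.9^2)
Numerator real = 6.6*(-5.8) - (15.6)*6.9 = -145.92
Numerator imag = -15.6*(-5.8) - 6.6*6.9 = 44.94
Denominator = 81.25
Re(z) = -145.92/81.25 = -1.7959
Im(z) = 44.94/81.25 = 0.5531

Re(z) = -1.7959, Im(z) = 0.5531


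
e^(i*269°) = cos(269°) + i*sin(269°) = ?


cos(269°) = -0.0175
sin(269°) = -0.9998

e^(i*269°) = -0.0175 - 0.9998i


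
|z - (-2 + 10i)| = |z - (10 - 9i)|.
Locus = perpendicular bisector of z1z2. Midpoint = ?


Equal distances means the locus is the perpendicular bisector of z1 and z2.
Midpoint = ((-2+10)/2, (10+(-9))/2) = (4.0000, 0.5000)

Perpendicular bisector through (4.0000, 0.5000)


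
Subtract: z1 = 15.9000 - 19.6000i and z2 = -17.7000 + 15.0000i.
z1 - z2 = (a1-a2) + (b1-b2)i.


Real: 15.9 + 17.7 = 33.6
Imag: -19.6 - 15 = -34.6

33.6000 - 34.6000i


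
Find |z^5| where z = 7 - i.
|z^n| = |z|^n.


|z| = sqrt(49+1) = sqrt(50) = 7.0711
|z^5| = |z|^5 = (sqrt(50))^5 = 50^2 * sqrt(50) = 2500*sqrt(50)

|z^5| = 2500*sqrt(50) ≈ 17677.6695


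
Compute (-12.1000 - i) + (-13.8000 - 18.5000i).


Real: -12.1 - 13.8 = -25.9
Imag: -1 - 18.5 = -19.5

-25.9000 - 19.5000i


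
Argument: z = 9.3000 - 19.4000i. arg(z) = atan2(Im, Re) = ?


Re = 9.3, Im = -19.4
arg = atan2(-19.4, 9.3) = -64.3878 degrees

arg(z) = -64.3878 degrees


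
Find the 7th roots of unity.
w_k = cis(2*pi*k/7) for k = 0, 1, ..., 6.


The 7th roots of unity are cis(360k/7°) for k=0..6
Angle step = 360/7 = 51.4286°
Primitive root: cis(51.4286°)
Primitive root = 0.6235 + 0.7818i

7 roots at angles: 0°, 51.4286°, 102.8571°, 154.2857°, 205.7143°, 257.1429°, 308.5714°


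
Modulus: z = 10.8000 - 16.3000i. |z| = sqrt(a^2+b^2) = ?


|z| = sqrt(10.8^2 + (-16.3)^2) = sqrt(116.64 + 265.69) = sqrt(382.33) = 19.5533

|z| = 19.5533


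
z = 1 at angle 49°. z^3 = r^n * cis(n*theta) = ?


r^3 = 1^3 = 1
n*theta = 3*49° = 147° = 147° (mod 360)
a = 1*cos(147°) = -0.8387
b = 1*sin(147°) = 0.5446

1 cis(147°) = -0.8387 + 0.5446i


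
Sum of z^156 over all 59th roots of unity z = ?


The roots are w_k = w^k with w = e^(2*pi*i/59), and (w^k)^156 = (w^156)^k.
So S = 1 + u + u^2 + ... + u^(58) with u = w^156.
156 = 2*59 + 38, so 156 is not a multiple of 59: u = (w^59)^2 * w^38 = w^38 ≠ 1 (w is a primitive 59th root), while u^59 = (w^59)^156 = 1.
Geometric series: S = (1 - u^59)/(1 - u) = (1 - 1)/(1 - u) = 0

S = 0


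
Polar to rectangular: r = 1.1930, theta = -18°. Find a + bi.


a = 1.1930*cos(-18°) = 1.1930*0.95106 = 1.1346
b = 1.1930*sin(-18°) = 1.1930*(-0.30902) = -0.3687

1.1346 - 0.3687i


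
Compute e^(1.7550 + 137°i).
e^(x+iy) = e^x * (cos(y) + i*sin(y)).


e^1.7550 = 5.7834
cos(137°) = -0.73135
sin(137°) = 0.682
Real = 5.7834*(-0.73135) = -4.2297
Imag = 5.7834*0.682 = 3.9443

-4.2297 + 3.9443i


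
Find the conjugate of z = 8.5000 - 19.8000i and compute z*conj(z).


z_bar = 8.5000 + 19.8000i
z*z_bar = 8.5^2 + (-19.8)^2 = 72.25 + 392.04 = 464.29

z_bar = 8.5000 + 19.8000i, z*z_bar = 464.29


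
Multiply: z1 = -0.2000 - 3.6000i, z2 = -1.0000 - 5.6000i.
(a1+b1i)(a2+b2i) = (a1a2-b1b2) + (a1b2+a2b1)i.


Real = -0.2*(-1) - (-3.6)*(-5.6) = 0.2 - 20.16 = -19.96
Imag = -0.2*(-5.6) - (1)*(-3.6) = 1.12 + 3.6 = 4.72

-19.9600 + 4.7200i


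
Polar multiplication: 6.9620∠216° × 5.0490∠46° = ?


r = 6.9620 * 5.0490 = 35.1511
theta = 216° + 46° = 262° = 262° (mod 360)

35.1511 cis(262°)


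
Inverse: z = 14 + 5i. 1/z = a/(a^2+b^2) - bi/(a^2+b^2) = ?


|z|^2 = 196+25 = 221
1/z = (14 - 5i)/221

1/z = 0.0633 - 0.0226i


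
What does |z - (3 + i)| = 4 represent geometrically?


|z - z0| = r is a circle with center z0 and radius r.
Center = (3, 1), radius = 4

Circle with center (3, 1) and radius 4


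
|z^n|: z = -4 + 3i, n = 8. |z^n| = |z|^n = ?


|z| = sqrt(16+9) = sqrt(25) = 5
|z^8| = |z|^8 = 5^8 = 390625

|z^8| = 390625


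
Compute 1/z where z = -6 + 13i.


|z|^2 = 36+169 = 205
1/z = (-6 - 13i)/205

1/z = -0.0293 - 0.0634i


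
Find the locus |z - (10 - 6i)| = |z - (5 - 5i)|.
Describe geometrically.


Equal distances means the locus is the perpendicular bisector of z1 and z2.
Midpoint = ((10+5)/2, (-6+(-5))/2) = (7.5000, -5.5000)

Perpendicular bisector through (7.5000, -5.5000)


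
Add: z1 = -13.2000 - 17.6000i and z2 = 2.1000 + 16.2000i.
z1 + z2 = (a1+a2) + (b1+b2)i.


Real: -13.2 + 2.1 = -11.1
Imag: -17.6 + 16.2 = -1.4

-11.1000 - 1.4000i


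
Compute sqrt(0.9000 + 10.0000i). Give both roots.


|z| = sqrt(0.81+100) = 10.0404
sqrt((|z|+a)/2) = sqrt((10.0404+0.9)/2) = sqrt(5.4702) = 2.3388
sqrt((|z|-a)/2) = sqrt((10.0404-0.9)/2) = sqrt(4.5702) = 2.1378

±(2.3388 + 2.1378i) i.e. 2.3388 + 2.1378i and -2.3388 - 2.1378i


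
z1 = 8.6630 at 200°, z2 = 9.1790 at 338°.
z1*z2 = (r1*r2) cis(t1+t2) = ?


r = 8.6630 * 9.1790 = 79.5177
theta = 200° + 338° = 538° = 178° (mod 360)

79.5177 cis(178°)


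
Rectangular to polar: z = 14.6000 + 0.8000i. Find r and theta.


r = sqrt(213.16+0.64) = sqrt(213.8) = 14.6219
theta = atan2(0.8, 14.6) = 3.1364 degrees

r = 14.6219, theta = 3.1364 degrees


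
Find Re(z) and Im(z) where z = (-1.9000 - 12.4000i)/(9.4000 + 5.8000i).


Multiply by conjugate: (-1.9000 - 12.4000i)(9.4000 - 5.8000i) / (9.4^2 + 5.8^2)
Numerator real = -1.9*9.4 - (12.4)*5.8 = -89.78
Numerator imag = -12.4*9.4 - (-1.9)*5.8 = -105.54
Denominator = 122
Re(z) = -89.78/122 = -0.7359
Im(z) = -105.54/122 = -0.8651

Re(z) = -0.7359, Im(z) = -0.8651


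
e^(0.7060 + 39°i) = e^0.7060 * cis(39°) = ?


e^0.7060 = 2.0259
cos(39°) = 0.77715
sin(39°) = 0.6293
Real = 2.0259*0.77715 = 1.5744
Imag = 2.0259*0.6293 = 1.2749

1.5744 + 1.2749i


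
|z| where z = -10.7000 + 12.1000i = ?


|z| = sqrt((-10.7)^2 + 12.1^2) = sqrt(114.49 + 146.41) = sqrt(260.9) = 16.1524

|z| = 16.1524


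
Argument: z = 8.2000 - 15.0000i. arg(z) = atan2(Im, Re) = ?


Re = 8.2, Im = -15
arg = atan2(-15, 8.2) = -61.3360 degrees

arg(z) = -61.3360 degrees


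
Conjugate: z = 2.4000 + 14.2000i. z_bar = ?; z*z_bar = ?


z_bar = 2.4000 - 14.2000i
z*z_bar = 2.4^2 + 14.2^2 = 5.76 + 201.64 = 207.4

z_bar = 2.4000 - 14.2000i, z*z_bar = 207.4


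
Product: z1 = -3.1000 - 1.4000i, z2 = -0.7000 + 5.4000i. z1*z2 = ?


Real = -3.1*(-0.7) - (-1.4)*5.4 = 2.17 - (-7.56) = 9.73
Imag = -3.1*5.4 - (0.7)*(-1.4) = -16.74 + 0.98 = -15.76

9.7300 - 15.7600i


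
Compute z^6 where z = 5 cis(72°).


r^6 = 5^6 = 15625
n*theta = 6*72° = 432° = 72° (mod 360)
a = 15625*cos(72°) = 4828.3905
b = 15625*sin(72°) = 14860.2581

15625 cis(72°) = 4828.3905 + 14860.2581i


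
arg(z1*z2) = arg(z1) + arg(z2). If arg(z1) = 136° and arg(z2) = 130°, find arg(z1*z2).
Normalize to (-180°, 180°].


arg(z1*z2) = 136° + 130° = 266°
Normalized to (-180°, 180°]: -94°

-94°


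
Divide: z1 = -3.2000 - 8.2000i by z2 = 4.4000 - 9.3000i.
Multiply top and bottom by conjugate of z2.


Conjugate of z2 = 4.4000 + 9.3000i
Numerator: (-3.2000 - 8.2000i)(4.4000 + 9.3000i) = 62.1800 - 65.8400i
Denominator: 4.4^2 + (-9.3)^2 = 105.85
Result = (62.1800 - 65.8400i)/105.85

0.5874 - 0.6220i


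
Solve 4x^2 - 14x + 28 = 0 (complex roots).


disc = (-14)^2 - 4*4*28 = 196 - 448 = -252
sqrt(|disc|) = sqrt(252) = 15.8745
Real part = 14/(2*4) = 1.7500
Imag part = 15.8745/(2*4) = 1.9843

1.7500 ± 1.9843i


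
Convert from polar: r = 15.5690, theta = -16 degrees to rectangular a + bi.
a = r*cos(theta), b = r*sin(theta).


a = 15.5690*cos(-16°) = 15.5690*0.96126 = 14.9659
b = 15.5690*sin(-16°) = 15.5690*(-0.27564) = -4.2914

14.9659 - 4.2914i


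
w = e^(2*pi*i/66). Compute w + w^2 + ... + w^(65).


With w = e^(2*pi*i/66), all 66 of the 66th roots of unity w^0 = 1, w, ..., w^(65) sum to 0: 1 + w + ... + w^(65) = (1 - w^66)/(1 - w) = 0 since w^66 = 1, w ≠ 1.
Removing the root 1: w + w^2 + ... + w^(65) = 0 - 1 = -1

Sum = -1


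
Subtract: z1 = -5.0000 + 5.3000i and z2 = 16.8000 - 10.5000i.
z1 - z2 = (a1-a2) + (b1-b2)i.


Real: -5 - 16.8 = -21.8
Imag: 5.3 + 10.5 = 15.8

-21.8000 + 15.8000i


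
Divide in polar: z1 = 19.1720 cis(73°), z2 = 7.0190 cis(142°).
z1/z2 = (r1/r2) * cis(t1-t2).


r = 19.1720 / 7.0190 = 2.7314
theta = 73° - 142° = -69° = 291° (mod 360)

2.7314 cis(291°)


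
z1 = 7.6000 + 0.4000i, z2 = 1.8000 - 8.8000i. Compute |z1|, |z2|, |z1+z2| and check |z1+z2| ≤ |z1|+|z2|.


|z1| = sqrt(7.6^2 + 0.4^2) = sqrt(57.92) = 7.6105
|z2| = sqrt(1.8^2 + (-8.8)^2) = sqrt(80.68) = 8.9822
z1+z2 = 9.4000 - 8.4000i
|z1+z2| = sqrt(158.92) = 12.6063
|z1|+|z2| = 7.6105 + 8.9822 = 16.5927

|z1+z2| = 12.6063 ≤ |z1|+|z2| = 16.5927 (verified)


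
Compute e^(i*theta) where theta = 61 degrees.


cos(61°) = 0.4848
sin(61°) = 0.8746

e^(i*61°) = 0.4848 + 0.8746i


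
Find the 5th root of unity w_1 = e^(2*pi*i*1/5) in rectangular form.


Angle = 360*1/5 = 72°
a = cos(72°) = 0.3090
b = sin(72°) = 0.9511

0.3090 + 0.9511i


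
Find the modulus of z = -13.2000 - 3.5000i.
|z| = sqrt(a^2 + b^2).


|z| = sqrt((-13.2)^2 + (-3.5)^2) = sqrt(174.24 + 12.25) = sqrt(186.49) = 13.6561

|z| = 13.6561


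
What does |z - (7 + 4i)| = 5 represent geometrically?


|z - z0| = r is a circle with center z0 and radius r.
Center = (7, 4), radius = 5

Circle with center (7, 4) and radius 5


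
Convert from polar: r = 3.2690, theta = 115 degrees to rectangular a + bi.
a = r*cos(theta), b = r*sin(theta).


a = 3.2690*cos(115°) = 3.2690*(-0.4226) = -1.3815
b = 3.2690*sin(115°) = 3.2690*0.9063 = 2.9627

-1.3815 + 2.9627i


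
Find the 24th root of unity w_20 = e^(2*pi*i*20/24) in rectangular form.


Angle = 360*20/24 = 300°
a = cos(300°) = 0.5000
b = sin(300°) = -0.8660

0.5000 - 0.8660i


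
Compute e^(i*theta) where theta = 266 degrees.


cos(266°) = -0.0698
sin(266°) = -0.9976

e^(i*266°) = -0.0698 - 0.9976i


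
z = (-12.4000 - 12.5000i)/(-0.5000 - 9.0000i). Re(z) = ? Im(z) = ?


Multiply by conjugate: (-12.4000 - 12.5000i)(-0.5000 + 9.0000i) / ((-0.5)^2 + (-9)^2)
Numerator real = -12.4*(-0.5) - (12.5)*(-9) = 118.7
Numerator imag = -12.5*(-0.5) - (-12.4)*(-9) = -105.35
Denominator = 81.25
Re(z) = 118.7/81.25 = 1.4609
Im(z) = -105.35/81.25 = -1.2966

Re(z) = 1.4609, Im(z) = -1.2966


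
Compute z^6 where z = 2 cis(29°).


r^6 = 2^6 = 64
n*theta = 6*29° = 174° = 174° (mod 360)
a = 64*cos(174°) = -63.6494
b = 64*sin(174°) = 6.6898

64 cis(174°) = -63.6494 + 6.6898i


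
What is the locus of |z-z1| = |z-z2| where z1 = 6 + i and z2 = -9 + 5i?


Equal distances means the locus is the perpendicular bisector of z1 and z2.
Midpoint = ((6+(-9))/2, (1+5)/2) = (-1.5000, 3.0000)

Perpendicular bisector through (-1.5000, 3.0000)


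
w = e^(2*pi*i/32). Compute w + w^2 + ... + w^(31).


With w = e^(2*pi*i/32), all 32 of the 32th roots of unity w^0 = 1, w, ..., w^(31) sum to 0: 1 + w + ... + w^(31) = (1 - w^32)/(1 - w) = 0 since w^32 = 1, w ≠ 1.
Removing the root 1: w + w^2 + ... + w^(31) = 0 - 1 = -1

Sum = -1


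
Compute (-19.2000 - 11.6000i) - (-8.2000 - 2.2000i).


Real: -19.2 + 8.2 = -11
Imag: -11.6 + 2.2 = -9.4

-11.0000 - 9.4000i


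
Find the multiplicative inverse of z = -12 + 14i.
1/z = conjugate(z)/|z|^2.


|z|^2 = 144+196 = 340
1/z = (-12 - 14i)/340

1/z = -0.0353 - 0.0412i


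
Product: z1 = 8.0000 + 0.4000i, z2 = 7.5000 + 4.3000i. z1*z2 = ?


Real = 8*7.5 - 0.4*4.3 = 60 - 1.72 = 58.28
Imag = 8*4.3 + 7.5*0.4 = 34.4 + 3 = 37.4

58.2800 + 37.4000i


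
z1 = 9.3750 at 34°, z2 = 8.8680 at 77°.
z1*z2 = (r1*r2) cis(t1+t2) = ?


r = 9.3750 * 8.8680 = 83.1375
theta = 34° + 77° = 111° = 111° (mod 360)

83.1375 cis(111°)


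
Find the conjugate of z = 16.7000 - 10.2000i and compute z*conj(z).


z_bar = 16.7000 + 10.2000i
z*z_bar = 16.7^2 + (-10.2)^2 = 278.89 + 104.04 = 382.93

z_bar = 16.7000 + 10.2000i, z*z_bar = 382.93


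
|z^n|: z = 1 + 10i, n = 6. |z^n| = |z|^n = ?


|z| = sqrt(1+100) = sqrt(101) = 10.0499
|z^6| = |z|^6 = (sqrt(101))^6 = 101^3 = 1030301

|z^6| = 1030301


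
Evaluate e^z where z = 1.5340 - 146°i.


e^1.5340 = 4.6367
cos(-146°) = -0.82904
sin(-146°) = -0.5592
Real = 4.6367*(-0.82904) = -3.8440
Imag = 4.6367*(-0.5592) = -2.5928

-3.8440 - 2.5928i


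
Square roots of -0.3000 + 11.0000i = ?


|z| = sqrt(0.09+121) = 11.0041
sqrt((|z|+a)/2) = sqrt((11.0041+(-0.3))/2) = sqrt(5.3520) = 2.3134
sqrt((|z|-a)/2) = sqrt((11.0041-(-0.3))/2) = sqrt(5.6520) = 2.3774

±(2.3134 + 2.3774i) i.e. 2.3134 + 2.3774i and -2.3134 - 2.3774i


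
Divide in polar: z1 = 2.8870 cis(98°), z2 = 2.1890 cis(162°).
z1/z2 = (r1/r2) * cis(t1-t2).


r = 2.8870 / 2.1890 = 1.3189
theta = 98° - 162° = -64° = 296° (mod 360)

1.3189 cis(296°)


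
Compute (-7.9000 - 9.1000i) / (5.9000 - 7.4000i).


Conjugate of z2 = 5.9000 + 7.4000i
Numerator: (-7.9000 - 9.1000i)(5.9000 + 7.4000i) = 20.7300 - 112.1500i
Denominator: 5.9^2 + (-7.4)^2 = 89.57
Result = (20.7300 - 112.1500i)/89.57

0.2314 - 1.2521i


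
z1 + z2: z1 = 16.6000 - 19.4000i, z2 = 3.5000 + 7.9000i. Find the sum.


Real: 16.6 + 3.5 = 20.1
Imag: -19.4 + 7.9 = -11.5

20.1000 - 11.5000i


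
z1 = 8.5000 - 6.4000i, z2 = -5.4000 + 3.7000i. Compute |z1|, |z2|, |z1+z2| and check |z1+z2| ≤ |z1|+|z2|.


|z1| = sqrt(8.5^2 + (-6.4)^2) = sqrt(113.21) = 10.6400
|z2| = sqrt((-5.4)^2 + 3.7^2) = sqrt(42.85) = 6.5460
z1+z2 = 3.1000 - 2.7000i
|z1+z2| = sqrt(16.9) = 4.1110
|z1|+|z2| = 10.6400 + 6.5460 = 17.1860

|z1+z2| = 4.1110 ≤ |z1|+|z2| = 17.1860 (verified)


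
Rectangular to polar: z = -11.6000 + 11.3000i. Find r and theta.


r = sqrt(134.56+127.69) = sqrt(262.25) = 16.1941
theta = atan2(11.3, -11.6) = 135.7506 degrees

r = 16.1941, theta = 135.7506 degrees


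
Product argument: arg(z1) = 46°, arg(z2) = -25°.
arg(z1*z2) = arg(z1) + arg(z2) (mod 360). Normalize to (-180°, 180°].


arg(z1*z2) = 46° - 25° = 21°
Normalized to (-180°, 180°]: 21°

21°


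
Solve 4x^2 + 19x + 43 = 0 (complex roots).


disc = 19^2 - 4*4*43 = 361 - 688 = -327
sqrt(|disc|) = sqrt(327) = 18.0831
Real part = -19/(2*4) = -2.3750
Imag part = 18.0831/(2*4) = 2.2604

-2.3750 ± 2.2604i


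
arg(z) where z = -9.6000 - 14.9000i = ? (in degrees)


Re = -9.6, Im = -14.9
arg = atan2(-14.9, -9.6) = -122.7935 degrees

arg(z) = -122.7935 degrees


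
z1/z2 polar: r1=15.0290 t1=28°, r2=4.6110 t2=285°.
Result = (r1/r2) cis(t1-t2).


r = 15.0290 / 4.6110 = 3.2594
theta = 28° - 285° = -257° = 103° (mod 360)

3.2594 cis(103°)


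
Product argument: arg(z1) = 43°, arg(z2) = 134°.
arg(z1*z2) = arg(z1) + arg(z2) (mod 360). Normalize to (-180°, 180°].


arg(z1*z2) = 43° + 134° = 177°
Normalized to (-180°, 180°]: 177°

177°


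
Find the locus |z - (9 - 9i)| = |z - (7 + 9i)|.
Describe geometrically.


Equal distances means the locus is the perpendicular bisector of z1 and z2.
Midpoint = ((9+7)/2, (-9+9)/2) = (8.0000, 0)

Perpendicular bisector through (8.0000, 0)


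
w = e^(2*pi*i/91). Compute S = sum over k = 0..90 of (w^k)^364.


The roots are w_k = w^k with w = e^(2*pi*i/91), and (w^k)^364 = (w^364)^k.
So S = 1 + u + u^2 + ... + u^(90) with u = w^364.
364 = 4*91 + 0, so 364 is a multiple of 91 and u = (w^91)^4 = 1.
Every one of the 91 terms equals 1: S = 91

S = 91


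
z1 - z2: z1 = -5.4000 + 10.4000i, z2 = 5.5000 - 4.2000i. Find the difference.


Real: -5.4 - 5.5 = -10.9
Imag: 10.4 + 4.2 = 14.6

-10.9000 + 14.6000i


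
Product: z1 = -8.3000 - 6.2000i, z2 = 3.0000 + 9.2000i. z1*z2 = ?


Real = -8.3*3 - (-6.2)*9.2 = -24.9 - (-57.04) = 32.14
Imag = -8.3*9.2 + 3*(-6.2) = -76.36 - (18.6) = -94.96

32.1400 - 94.9600i


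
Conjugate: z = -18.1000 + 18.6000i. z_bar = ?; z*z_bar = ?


z_bar = -18.1000 - 18.6000i
z*z_bar = (-18.1)^2 + 18.6^2 = 327.61 + 345.96 = 673.57

z_bar = -18.1000 - 18.6000i, z*z_bar = 673.57


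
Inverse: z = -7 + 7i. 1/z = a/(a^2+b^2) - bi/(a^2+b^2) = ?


|z|^2 = 49+49 = 98
1/z = (-7 - 7i)/98

1/z = -0.0714 - 0.0714i


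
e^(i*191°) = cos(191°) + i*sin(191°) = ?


cos(191°) = -0.9816
sin(191°) = -0.1908

e^(i*191°) = -0.9816 - 0.1908i


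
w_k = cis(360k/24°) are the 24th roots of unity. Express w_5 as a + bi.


Angle = 360*5/24 = 75°
a = cos(75°) = 0.2588
b = sin(75°) = 0.9659

0.2588 + 0.9659i


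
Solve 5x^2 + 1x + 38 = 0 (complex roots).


disc = 1^2 - 4*5*38 = 1 - 760 = -759
sqrt(|disc|) = sqrt(759) = 27.5500
Real part = -1/(2*5) = -0.1000
Imag part = 27.5500/(2*5) = 2.7550

-0.1000 ± 2.7550i


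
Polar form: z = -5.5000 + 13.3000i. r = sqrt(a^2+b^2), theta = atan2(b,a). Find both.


r = sqrt(30.25+176.89) = sqrt(207.14) = 14.3924
theta = atan2(13.3, -5.5) = 112.4667 degrees

r = 14.3924, theta = 112.4667 degrees


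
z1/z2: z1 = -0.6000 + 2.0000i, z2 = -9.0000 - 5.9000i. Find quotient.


Conjugate of z2 = -9.0000 + 5.9000i
Numerator: (-0.6000 + 2.0000i)(-9.0000 + 5.9000i) = -6.4000 - 21.5400i
Denominator: (-9)^2 + (-5.9)^2 = 115.81
Result = (-6.4000 - 21.5400i)/115.81

-0.0553 - 0.1860i


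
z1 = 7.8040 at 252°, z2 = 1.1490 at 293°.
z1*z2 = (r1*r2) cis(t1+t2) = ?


r = 7.8040 * 1.1490 = 8.9668
theta = 252° + 293° = 545° = 185° (mod 360)

8.9668 cis(185°)


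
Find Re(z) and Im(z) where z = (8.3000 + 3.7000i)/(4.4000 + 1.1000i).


Multiply by conjugate: (8.3000 + 3.7000i)(4.4000 - 1.1000i) / (4.4^2 + 1.1^2)
Numerator real = 8.3*4.4 + 3.7*1.1 = 40.59
Numerator imag = 3.7*4.4 - 8.3*1.1 = 7.15
Denominator = 20.57
Re(z) = 40.59/20.57 = 1.9733
Im(z) = 7.15/20.57 = 0.3476

Re(z) = 1.9733, Im(z) = 0.3476


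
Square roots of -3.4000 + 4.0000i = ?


|z| = sqrt(11.56+16) = 5.2498
sqrt((|z|+a)/2) = sqrt((5.2498+(-3.4))/2) = sqrt(0.9249) = 0.9617
sqrt((|z|-a)/2) = sqrt((5.2498-(-3.4))/2) = sqrt(4.3249) = 2.0796

±(0.9617 + 2.0796i) i.e. 0.9617 + 2.0796i and -0.9617 - 2.0796i


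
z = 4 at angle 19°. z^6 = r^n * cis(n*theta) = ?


r^6 = 4^6 = 4096
n*theta = 6*19° = 114° = 114° (mod 360)
a = 4096*cos(114°) = -1665.9933
b = 4096*sin(114°) = 3741.8822

4096 cis(114°) = -1665.9933 + 3741.8822i
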